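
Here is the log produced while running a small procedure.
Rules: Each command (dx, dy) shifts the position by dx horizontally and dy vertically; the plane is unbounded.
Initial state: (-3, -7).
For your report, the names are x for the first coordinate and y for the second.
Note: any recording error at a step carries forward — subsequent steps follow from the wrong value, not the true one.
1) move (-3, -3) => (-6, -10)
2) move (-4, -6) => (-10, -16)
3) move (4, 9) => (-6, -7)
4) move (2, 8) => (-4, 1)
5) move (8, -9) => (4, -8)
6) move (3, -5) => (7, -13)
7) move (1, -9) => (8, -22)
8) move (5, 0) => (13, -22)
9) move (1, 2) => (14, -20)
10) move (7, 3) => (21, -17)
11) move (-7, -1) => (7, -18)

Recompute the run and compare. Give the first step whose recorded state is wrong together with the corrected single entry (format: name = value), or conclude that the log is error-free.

step 1: x = -3 + (-3) = -6, y = -7 + (-3) = -10 -> same as recorded
step 2: x = -6 + (-4) = -10, y = -10 + (-6) = -16 -> exactly as logged
step 3: x = -10 + (4) = -6, y = -16 + (9) = -7 -> exactly as logged
step 4: x = -6 + (2) = -4, y = -7 + (8) = 1 -> same as recorded
step 5: x = -4 + (8) = 4, y = 1 + (-9) = -8 -> matches
step 6: x = 4 + (3) = 7, y = -8 + (-5) = -13 -> matches
step 7: x = 7 + (1) = 8, y = -13 + (-9) = -22 -> no discrepancy
step 8: x = 8 + (5) = 13, y = -22 + (0) = -22 -> same as recorded
step 9: x = 13 + (1) = 14, y = -22 + (2) = -20 -> checks out
step 10: x = 14 + (7) = 21, y = -20 + (3) = -17 -> in agreement
step 11: x = 21 + (-7) = 14, y = -17 + (-1) = -18 -> a discrepancy with the log
Conclusion: step 11 carries the first error; the entry should be x = 14.

step 11, x = 14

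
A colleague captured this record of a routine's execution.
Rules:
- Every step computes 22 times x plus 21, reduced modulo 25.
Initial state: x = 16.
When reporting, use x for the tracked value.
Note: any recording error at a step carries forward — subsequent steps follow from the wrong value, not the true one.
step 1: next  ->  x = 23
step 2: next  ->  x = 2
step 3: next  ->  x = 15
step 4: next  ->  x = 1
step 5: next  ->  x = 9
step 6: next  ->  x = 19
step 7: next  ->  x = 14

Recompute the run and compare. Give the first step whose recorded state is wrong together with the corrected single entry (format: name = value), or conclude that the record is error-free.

step 5, x = 18

Recomputing the run from the initial state:
step 1: x = 23
step 2: x = 2
step 3: x = 15
step 4: x = 1
step 5: x = 18
step 6: x = 17
step 7: x = 20
The first disagreement with the record is at step 5, where the value should be x = 18.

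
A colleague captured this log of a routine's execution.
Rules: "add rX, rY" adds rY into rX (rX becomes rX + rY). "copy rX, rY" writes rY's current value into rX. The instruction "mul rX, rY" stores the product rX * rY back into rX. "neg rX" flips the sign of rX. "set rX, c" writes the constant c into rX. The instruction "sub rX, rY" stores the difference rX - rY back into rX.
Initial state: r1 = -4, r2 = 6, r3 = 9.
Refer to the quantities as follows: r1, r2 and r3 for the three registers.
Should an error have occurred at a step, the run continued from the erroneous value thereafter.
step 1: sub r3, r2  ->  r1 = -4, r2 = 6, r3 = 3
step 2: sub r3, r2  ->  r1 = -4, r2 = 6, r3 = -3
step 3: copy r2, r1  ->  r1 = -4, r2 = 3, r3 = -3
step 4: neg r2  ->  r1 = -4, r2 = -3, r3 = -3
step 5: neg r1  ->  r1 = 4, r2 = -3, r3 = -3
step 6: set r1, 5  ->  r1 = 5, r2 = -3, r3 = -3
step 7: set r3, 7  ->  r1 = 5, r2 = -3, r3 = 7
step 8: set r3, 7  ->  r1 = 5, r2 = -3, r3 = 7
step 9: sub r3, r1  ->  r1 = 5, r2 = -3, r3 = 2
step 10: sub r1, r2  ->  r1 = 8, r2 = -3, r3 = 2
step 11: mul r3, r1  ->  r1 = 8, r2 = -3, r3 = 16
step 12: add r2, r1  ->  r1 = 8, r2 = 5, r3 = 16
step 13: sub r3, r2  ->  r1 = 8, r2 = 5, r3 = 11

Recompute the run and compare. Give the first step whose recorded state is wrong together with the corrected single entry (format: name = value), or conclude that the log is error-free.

step 3, r2 = -4

1. r3 = 9 - 6 = 3 (checks out)
2. r3 = 3 - 6 = -3 (exactly as logged)
3. r2 = -4 (not what was recorded)
Step 3 is the first one off; corrected, r2 = -4.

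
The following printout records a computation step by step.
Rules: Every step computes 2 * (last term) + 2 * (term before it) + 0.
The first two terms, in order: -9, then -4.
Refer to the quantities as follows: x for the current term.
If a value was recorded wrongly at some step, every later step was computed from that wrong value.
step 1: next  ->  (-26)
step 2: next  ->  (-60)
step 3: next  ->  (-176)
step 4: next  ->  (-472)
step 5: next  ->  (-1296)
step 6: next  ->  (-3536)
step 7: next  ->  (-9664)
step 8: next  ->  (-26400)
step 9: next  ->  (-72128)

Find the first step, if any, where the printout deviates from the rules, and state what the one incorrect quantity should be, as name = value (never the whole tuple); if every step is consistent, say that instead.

step 3, x = -172

Step 1: x = 2*(-4) + (2)*(-9) + (0) = -26 — agrees with the printout.
Step 2: x = 2*(-26) + (2)*(-4) + (0) = -60 — same as recorded.
Step 3: x = 2*(-60) + (2)*(-26) + (0) = -172 — this is not what the printout shows.
That makes step 3 the first incorrect line — x = -172 is what it should show.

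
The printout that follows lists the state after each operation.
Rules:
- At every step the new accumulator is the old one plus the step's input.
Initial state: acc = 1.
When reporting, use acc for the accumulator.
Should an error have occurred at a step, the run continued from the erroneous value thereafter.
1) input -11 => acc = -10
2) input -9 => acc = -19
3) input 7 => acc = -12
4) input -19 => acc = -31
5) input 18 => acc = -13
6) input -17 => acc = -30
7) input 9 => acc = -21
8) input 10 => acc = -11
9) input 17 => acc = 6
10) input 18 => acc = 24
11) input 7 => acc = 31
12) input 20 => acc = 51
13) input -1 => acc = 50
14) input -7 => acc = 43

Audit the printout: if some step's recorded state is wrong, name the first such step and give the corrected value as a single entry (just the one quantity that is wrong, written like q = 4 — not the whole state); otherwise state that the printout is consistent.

step 1: acc = 1 + -11 = -10 -> same as recorded
step 2: acc = -10 + -9 = -19 -> verified
step 3: acc = -19 + 7 = -12 -> verified
step 4: acc = -12 + -19 = -31 -> exactly as logged
step 5: acc = -31 + 18 = -13 -> confirmed correct
step 6: acc = -13 + -17 = -30 -> checks out
step 7: acc = -30 + 9 = -21 -> consistent with the printout
step 8: acc = -21 + 10 = -11 -> agrees with the printout
step 9: acc = -11 + 17 = 6 -> in agreement
step 10: acc = 6 + 18 = 24 -> confirmed correct
step 11: acc = 24 + 7 = 31 -> exactly as logged
step 12: acc = 31 + 20 = 51 -> same as recorded
step 13: acc = 51 + -1 = 50 -> in agreement
step 14: acc = 50 + -7 = 43 -> consistent with the printout
Nothing is out of place; the run is error-free.

no error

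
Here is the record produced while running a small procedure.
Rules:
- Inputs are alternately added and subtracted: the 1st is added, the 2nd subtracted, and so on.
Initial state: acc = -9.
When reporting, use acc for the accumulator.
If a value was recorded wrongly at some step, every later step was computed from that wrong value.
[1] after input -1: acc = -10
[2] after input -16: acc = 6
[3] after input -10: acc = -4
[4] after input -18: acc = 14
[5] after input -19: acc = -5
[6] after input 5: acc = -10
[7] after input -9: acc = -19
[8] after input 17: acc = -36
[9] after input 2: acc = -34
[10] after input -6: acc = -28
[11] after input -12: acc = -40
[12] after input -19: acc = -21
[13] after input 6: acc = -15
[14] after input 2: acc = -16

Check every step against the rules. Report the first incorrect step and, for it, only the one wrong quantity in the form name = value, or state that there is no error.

1. acc = -9 + -1 = -10 (checks out)
2. acc = -10 - -16 = 6 (same as recorded)
3. acc = 6 + -10 = -4 (matches)
4. acc = -4 - -18 = 14 (matches)
5. acc = 14 + -19 = -5 (in agreement)
6. acc = -5 - 5 = -10 (exactly as logged)
7. acc = -10 + -9 = -19 (checks out)
8. acc = -19 - 17 = -36 (in agreement)
9. acc = -36 + 2 = -34 (agrees with the record)
10. acc = -34 - -6 = -28 (in agreement)
11. acc = -28 + -12 = -40 (exactly as logged)
12. acc = -40 - -19 = -21 (agrees with the record)
13. acc = -21 + 6 = -15 (consistent with the record)
14. acc = -15 - 2 = -17 (the record disagrees here)
Conclusion: step 14 carries the first error; the entry should be acc = -17.

step 14, acc = -17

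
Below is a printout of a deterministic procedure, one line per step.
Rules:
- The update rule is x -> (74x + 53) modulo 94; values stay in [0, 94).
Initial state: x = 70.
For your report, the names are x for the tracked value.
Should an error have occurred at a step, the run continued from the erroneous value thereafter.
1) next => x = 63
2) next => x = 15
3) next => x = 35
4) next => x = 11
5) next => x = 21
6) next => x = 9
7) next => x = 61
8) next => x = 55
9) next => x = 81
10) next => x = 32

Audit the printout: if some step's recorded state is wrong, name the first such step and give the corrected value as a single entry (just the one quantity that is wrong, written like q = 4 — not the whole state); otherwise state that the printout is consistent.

Recomputing the run from the initial state:
step 1: x = 63
step 2: x = 15
step 3: x = 35
step 4: x = 11
step 5: x = 21
step 6: x = 9
step 7: x = 61
step 8: x = 55
step 9: x = 81
step 10: x = 31
The first disagreement with the printout is at step 10, where the value should be x = 31.

step 10, x = 31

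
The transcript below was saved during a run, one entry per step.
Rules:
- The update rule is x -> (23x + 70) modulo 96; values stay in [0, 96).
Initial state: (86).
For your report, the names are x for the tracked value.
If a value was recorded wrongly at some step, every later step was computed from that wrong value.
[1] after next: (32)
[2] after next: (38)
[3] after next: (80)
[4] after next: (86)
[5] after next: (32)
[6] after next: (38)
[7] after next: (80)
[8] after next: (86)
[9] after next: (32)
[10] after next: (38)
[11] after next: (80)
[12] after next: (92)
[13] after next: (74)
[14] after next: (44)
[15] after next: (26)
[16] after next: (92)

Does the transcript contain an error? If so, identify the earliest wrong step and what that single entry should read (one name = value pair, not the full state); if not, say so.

step 12, x = 86

Recomputing the run from the initial state:
step 1: x = 32
step 2: x = 38
step 3: x = 80
step 4: x = 86
step 5: x = 32
step 6: x = 38
step 7: x = 80
step 8: x = 86
step 9: x = 32
step 10: x = 38
step 11: x = 80
step 12: x = 86
step 13: x = 32
step 14: x = 38
step 15: x = 80
step 16: x = 86
The first disagreement with the transcript is at step 12, where the value should be x = 86.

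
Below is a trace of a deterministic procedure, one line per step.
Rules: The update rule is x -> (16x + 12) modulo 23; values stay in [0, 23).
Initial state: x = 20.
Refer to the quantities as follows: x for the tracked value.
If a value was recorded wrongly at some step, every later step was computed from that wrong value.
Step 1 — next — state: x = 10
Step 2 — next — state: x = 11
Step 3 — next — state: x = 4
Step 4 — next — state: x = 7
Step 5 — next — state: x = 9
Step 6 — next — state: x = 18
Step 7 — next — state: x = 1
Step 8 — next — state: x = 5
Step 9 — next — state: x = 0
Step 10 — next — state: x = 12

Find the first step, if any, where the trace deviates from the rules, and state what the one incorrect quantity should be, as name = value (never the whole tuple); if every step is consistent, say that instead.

no error

step 1: x = (16*20 + 12) mod 23 = 10 -> agrees with the trace
step 2: x = (16*10 + 12) mod 23 = 11 -> in agreement
step 3: x = (16*11 + 12) mod 23 = 4 -> same as recorded
step 4: x = (16*4 + 12) mod 23 = 7 -> checks out
step 5: x = (16*7 + 12) mod 23 = 9 -> agrees with the trace
step 6: x = (16*9 + 12) mod 23 = 18 -> matches
step 7: x = (16*18 + 12) mod 23 = 1 -> confirmed correct
step 8: x = (16*1 + 12) mod 23 = 5 -> confirmed correct
step 9: x = (16*5 + 12) mod 23 = 0 -> no discrepancy
step 10: x = (16*0 + 12) mod 23 = 12 -> no discrepancy
All entries verified; no error found.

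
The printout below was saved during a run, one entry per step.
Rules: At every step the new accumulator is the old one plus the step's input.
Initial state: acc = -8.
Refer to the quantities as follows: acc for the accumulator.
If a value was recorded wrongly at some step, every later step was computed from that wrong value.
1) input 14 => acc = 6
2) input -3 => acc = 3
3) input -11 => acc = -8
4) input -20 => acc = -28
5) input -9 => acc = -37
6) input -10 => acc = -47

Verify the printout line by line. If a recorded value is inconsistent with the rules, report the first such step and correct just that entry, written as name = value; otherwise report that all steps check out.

no error

Recomputing the run from the initial state:
step 1: acc = 6
step 2: acc = 3
step 3: acc = -8
step 4: acc = -28
step 5: acc = -37
step 6: acc = -47
This matches the printout at every step.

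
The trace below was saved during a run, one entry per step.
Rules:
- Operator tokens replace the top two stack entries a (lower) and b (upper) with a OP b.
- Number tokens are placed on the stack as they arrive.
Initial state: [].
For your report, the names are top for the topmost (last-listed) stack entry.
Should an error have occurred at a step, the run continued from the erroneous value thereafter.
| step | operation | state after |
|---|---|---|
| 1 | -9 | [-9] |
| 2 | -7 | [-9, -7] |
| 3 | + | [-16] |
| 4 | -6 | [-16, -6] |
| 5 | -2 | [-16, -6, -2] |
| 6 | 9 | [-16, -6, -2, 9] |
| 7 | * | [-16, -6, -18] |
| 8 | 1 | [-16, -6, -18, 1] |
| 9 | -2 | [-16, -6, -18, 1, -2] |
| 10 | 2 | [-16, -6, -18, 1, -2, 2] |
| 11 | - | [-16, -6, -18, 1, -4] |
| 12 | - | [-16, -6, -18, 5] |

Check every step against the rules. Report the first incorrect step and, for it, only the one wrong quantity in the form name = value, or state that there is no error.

no error

1. push -9: top = -9 (verified)
2. push -7: top = -7 (agrees with the trace)
3. -9 + -7 = -16 (matches)
4. push -6: top = -6 (no discrepancy)
5. push -2: top = -2 (in agreement)
6. push 9: top = 9 (in agreement)
7. -2 * 9 = -18 (matches)
8. push 1: top = 1 (same as recorded)
9. push -2: top = -2 (matches)
10. push 2: top = 2 (matches)
11. -2 - 2 = -4 (confirmed correct)
12. 1 - -4 = 5 (agrees with the trace)
All entries verified; no error found.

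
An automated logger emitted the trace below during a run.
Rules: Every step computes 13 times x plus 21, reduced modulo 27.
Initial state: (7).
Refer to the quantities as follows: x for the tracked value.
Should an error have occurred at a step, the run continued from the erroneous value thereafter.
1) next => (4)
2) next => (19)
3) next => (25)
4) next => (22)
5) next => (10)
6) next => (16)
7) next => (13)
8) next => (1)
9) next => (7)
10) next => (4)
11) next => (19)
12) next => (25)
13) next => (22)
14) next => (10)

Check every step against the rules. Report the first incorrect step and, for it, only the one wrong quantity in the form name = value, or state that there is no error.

no error

Recomputing the run from the initial state:
step 1: x = 4
step 2: x = 19
step 3: x = 25
step 4: x = 22
step 5: x = 10
step 6: x = 16
step 7: x = 13
step 8: x = 1
step 9: x = 7
step 10: x = 4
step 11: x = 19
step 12: x = 25
step 13: x = 22
step 14: x = 10
This matches the trace at every step.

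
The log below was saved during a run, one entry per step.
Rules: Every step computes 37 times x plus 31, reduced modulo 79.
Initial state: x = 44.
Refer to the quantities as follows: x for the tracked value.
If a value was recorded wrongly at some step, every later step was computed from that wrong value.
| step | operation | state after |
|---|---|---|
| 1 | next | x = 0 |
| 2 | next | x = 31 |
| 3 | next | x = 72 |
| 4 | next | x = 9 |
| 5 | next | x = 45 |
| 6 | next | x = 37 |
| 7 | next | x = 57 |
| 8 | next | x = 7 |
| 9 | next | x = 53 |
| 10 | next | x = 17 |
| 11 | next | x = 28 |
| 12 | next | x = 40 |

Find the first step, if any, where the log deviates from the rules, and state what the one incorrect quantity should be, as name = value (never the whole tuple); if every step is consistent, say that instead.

step 5, x = 48

Recomputing the run from the initial state:
step 1: x = 0
step 2: x = 31
step 3: x = 72
step 4: x = 9
step 5: x = 48
step 6: x = 69
step 7: x = 56
step 8: x = 49
step 9: x = 27
step 10: x = 3
step 11: x = 63
step 12: x = 71
The first disagreement with the log is at step 5, where the value should be x = 48.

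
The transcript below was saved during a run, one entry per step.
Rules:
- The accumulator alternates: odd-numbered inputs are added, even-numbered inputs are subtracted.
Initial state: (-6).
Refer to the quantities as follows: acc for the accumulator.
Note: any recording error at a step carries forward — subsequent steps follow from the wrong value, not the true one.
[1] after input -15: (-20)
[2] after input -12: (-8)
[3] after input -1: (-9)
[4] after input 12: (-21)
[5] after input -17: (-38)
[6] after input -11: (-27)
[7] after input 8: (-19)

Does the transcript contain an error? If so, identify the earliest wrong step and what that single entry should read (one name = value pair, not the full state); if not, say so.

Recomputing the run from the initial state:
step 1: acc = -21
step 2: acc = -9
step 3: acc = -10
step 4: acc = -22
step 5: acc = -39
step 6: acc = -28
step 7: acc = -20
The first disagreement with the transcript is at step 1, where the value should be acc = -21.

step 1, acc = -21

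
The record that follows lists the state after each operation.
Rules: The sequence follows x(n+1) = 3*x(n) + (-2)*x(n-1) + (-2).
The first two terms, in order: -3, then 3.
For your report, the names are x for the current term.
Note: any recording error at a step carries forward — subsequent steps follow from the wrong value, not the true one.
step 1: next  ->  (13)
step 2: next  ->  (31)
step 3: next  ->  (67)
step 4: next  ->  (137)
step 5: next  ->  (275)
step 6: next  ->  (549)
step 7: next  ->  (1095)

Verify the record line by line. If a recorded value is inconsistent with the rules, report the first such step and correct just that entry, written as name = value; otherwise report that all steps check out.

step 3, x = 65

1. x = 3*(3) + (-2)*(-3) + (-2) = 13 (same as recorded)
2. x = 3*(13) + (-2)*(3) + (-2) = 31 (agrees with the record)
3. x = 3*(31) + (-2)*(13) + (-2) = 65 (the record disagrees here)
That makes step 3 the first incorrect line — x = 65 is what it should show.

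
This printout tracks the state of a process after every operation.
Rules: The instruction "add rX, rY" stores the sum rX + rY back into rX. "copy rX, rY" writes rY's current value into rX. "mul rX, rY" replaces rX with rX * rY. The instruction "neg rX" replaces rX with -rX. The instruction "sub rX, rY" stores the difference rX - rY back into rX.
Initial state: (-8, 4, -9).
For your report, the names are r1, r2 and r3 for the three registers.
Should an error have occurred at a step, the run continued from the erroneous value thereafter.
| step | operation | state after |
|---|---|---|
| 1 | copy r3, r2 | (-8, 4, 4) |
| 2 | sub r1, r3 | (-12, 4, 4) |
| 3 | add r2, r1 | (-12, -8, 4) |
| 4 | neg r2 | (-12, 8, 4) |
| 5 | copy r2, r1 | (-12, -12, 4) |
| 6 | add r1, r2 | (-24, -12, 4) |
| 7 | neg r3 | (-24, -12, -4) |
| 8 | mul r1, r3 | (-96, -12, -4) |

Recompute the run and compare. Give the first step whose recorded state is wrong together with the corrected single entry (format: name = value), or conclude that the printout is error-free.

step 8, r1 = 96

step 1: r3 = 4 -> consistent with the printout
step 2: r1 = -8 - 4 = -12 -> agrees with the printout
step 3: r2 = 4 + -12 = -8 -> checks out
step 4: r2 = -(-8) = 8 -> exactly as logged
step 5: r2 = -12 -> verified
step 6: r1 = -12 + -12 = -24 -> matches
step 7: r3 = -(4) = -4 -> in agreement
step 8: r1 = -24 * -4 = 96 -> a discrepancy with the printout
The audit stops at step 8: the recorded entry is wrong and should be r1 = 96.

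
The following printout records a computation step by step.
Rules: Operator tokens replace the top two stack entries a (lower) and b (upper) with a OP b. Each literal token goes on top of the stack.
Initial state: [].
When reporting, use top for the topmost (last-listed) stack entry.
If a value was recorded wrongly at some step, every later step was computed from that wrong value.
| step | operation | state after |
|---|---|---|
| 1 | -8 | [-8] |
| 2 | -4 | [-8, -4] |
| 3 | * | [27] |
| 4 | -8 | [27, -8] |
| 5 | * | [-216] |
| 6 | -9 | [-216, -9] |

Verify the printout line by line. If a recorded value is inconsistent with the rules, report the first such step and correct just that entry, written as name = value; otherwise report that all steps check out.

Recomputing the run from the initial state:
step 1: [-8]
step 2: [-8, -4]
step 3: [32]
step 4: [32, -8]
step 5: [-256]
step 6: [-256, -9]
The first disagreement with the printout is at step 3, where the value should be top = 32.

step 3, top = 32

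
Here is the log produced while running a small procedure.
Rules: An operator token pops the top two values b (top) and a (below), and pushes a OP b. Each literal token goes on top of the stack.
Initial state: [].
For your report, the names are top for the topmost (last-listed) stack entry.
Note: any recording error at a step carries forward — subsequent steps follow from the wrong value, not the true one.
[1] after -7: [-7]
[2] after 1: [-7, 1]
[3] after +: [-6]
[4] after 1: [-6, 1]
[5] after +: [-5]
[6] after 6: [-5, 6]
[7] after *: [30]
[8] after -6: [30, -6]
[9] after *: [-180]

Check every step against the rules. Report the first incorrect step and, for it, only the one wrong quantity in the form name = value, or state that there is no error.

Recomputing the run from the initial state:
step 1: [-7]
step 2: [-7, 1]
step 3: [-6]
step 4: [-6, 1]
step 5: [-5]
step 6: [-5, 6]
step 7: [-30]
step 8: [-30, -6]
step 9: [180]
The first disagreement with the log is at step 7, where the value should be top = -30.

step 7, top = -30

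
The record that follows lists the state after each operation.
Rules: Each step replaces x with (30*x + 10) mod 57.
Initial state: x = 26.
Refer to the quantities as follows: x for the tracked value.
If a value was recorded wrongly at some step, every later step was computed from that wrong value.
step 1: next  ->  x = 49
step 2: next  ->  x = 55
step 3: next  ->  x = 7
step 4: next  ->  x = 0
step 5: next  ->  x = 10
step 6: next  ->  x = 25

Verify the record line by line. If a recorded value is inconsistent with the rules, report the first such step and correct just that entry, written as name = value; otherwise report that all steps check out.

step 4, x = 49

Recomputing the run from the initial state:
step 1: x = 49
step 2: x = 55
step 3: x = 7
step 4: x = 49
step 5: x = 55
step 6: x = 7
The first disagreement with the record is at step 4, where the value should be x = 49.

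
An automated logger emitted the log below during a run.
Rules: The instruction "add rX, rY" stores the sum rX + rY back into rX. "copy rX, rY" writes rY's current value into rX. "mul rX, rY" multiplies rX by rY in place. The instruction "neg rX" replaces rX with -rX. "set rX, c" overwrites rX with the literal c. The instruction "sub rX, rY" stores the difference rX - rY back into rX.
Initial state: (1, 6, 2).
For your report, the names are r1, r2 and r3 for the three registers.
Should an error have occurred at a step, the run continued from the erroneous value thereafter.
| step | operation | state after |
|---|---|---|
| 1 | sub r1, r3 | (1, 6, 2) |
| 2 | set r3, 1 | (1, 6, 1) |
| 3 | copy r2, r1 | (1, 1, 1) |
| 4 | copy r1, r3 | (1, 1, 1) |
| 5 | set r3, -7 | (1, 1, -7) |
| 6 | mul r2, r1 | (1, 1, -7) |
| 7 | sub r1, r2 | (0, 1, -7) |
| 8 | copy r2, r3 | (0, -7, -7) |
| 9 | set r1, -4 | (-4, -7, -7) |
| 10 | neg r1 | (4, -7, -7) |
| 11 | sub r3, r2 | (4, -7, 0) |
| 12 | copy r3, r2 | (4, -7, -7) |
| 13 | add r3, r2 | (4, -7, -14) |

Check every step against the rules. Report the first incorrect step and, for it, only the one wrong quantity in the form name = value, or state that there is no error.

step 1, r1 = -1

1. r1 = 1 - 2 = -1 (not what was recorded)
The earliest wrong entry is at step 1: it should read r1 = -1.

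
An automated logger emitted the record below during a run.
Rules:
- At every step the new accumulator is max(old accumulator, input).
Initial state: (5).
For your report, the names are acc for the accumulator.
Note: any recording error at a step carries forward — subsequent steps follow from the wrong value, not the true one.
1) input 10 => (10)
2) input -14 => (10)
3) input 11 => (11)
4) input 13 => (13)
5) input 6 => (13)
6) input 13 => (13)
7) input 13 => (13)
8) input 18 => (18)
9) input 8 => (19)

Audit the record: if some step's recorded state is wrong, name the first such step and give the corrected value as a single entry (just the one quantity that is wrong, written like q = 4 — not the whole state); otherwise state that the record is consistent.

step 9, acc = 18

Recomputing the run from the initial state:
step 1: acc = 10
step 2: acc = 10
step 3: acc = 11
step 4: acc = 13
step 5: acc = 13
step 6: acc = 13
step 7: acc = 13
step 8: acc = 18
step 9: acc = 18
The first disagreement with the record is at step 9, where the value should be acc = 18.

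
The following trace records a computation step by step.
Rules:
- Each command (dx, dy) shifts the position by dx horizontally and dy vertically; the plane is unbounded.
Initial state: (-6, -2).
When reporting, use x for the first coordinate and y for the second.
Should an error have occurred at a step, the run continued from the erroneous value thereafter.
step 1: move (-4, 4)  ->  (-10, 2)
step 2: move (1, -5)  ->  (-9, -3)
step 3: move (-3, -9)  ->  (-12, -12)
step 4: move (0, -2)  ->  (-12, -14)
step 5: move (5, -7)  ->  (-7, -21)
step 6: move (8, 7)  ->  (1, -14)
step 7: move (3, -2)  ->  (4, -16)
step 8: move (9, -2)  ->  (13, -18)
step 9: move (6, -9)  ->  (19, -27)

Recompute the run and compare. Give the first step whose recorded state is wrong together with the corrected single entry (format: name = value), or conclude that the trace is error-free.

step 1: x = -6 + (-4) = -10, y = -2 + (4) = 2 -> agrees with the trace
step 2: x = -10 + (1) = -9, y = 2 + (-5) = -3 -> same as recorded
step 3: x = -9 + (-3) = -12, y = -3 + (-9) = -12 -> verified
step 4: x = -12 + (0) = -12, y = -12 + (-2) = -14 -> no discrepancy
step 5: x = -12 + (5) = -7, y = -14 + (-7) = -21 -> verified
step 6: x = -7 + (8) = 1, y = -21 + (7) = -14 -> exactly as logged
step 7: x = 1 + (3) = 4, y = -14 + (-2) = -16 -> verified
step 8: x = 4 + (9) = 13, y = -16 + (-2) = -18 -> consistent with the trace
step 9: x = 13 + (6) = 19, y = -18 + (-9) = -27 -> in agreement
All steps check out; nothing to correct.

no error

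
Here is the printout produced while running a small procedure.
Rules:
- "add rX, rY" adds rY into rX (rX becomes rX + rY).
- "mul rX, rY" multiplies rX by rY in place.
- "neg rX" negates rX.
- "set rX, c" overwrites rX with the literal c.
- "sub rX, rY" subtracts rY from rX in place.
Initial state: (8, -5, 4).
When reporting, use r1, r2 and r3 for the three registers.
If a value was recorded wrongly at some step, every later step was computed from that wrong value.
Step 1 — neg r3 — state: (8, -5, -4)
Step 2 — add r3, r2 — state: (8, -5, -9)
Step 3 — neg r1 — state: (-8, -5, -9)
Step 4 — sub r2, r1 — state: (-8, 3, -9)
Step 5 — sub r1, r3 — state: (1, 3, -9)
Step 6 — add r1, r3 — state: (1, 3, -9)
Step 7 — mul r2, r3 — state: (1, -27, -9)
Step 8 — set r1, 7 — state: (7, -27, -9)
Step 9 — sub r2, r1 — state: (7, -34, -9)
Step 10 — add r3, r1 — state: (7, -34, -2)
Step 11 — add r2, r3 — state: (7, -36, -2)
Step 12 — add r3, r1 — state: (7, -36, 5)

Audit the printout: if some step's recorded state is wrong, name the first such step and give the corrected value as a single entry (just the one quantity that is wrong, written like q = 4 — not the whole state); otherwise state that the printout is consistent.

Recomputing the run from the initial state:
step 1: r1 = 8, r2 = -5, r3 = -4
step 2: r1 = 8, r2 = -5, r3 = -9
step 3: r1 = -8, r2 = -5, r3 = -9
step 4: r1 = -8, r2 = 3, r3 = -9
step 5: r1 = 1, r2 = 3, r3 = -9
step 6: r1 = -8, r2 = 3, r3 = -9
step 7: r1 = -8, r2 = -27, r3 = -9
step 8: r1 = 7, r2 = -27, r3 = -9
step 9: r1 = 7, r2 = -34, r3 = -9
step 10: r1 = 7, r2 = -34, r3 = -2
step 11: r1 = 7, r2 = -36, r3 = -2
step 12: r1 = 7, r2 = -36, r3 = 5
The first disagreement with the printout is at step 6, where the value should be r1 = -8.

step 6, r1 = -8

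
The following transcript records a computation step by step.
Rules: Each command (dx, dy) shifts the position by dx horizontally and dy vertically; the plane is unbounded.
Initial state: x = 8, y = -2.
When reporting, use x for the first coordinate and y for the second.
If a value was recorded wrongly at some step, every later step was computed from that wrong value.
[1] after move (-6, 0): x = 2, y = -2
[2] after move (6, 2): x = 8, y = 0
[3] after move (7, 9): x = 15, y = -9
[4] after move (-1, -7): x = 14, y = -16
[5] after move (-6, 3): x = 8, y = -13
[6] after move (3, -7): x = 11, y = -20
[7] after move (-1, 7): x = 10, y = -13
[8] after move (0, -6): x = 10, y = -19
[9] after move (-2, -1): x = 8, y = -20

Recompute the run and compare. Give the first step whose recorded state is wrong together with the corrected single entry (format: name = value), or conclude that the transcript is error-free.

step 3, y = 9

Recomputing the run from the initial state:
step 1: x = 2, y = -2
step 2: x = 8, y = 0
step 3: x = 15, y = 9
step 4: x = 14, y = 2
step 5: x = 8, y = 5
step 6: x = 11, y = -2
step 7: x = 10, y = 5
step 8: x = 10, y = -1
step 9: x = 8, y = -2
The first disagreement with the transcript is at step 3, where the value should be y = 9.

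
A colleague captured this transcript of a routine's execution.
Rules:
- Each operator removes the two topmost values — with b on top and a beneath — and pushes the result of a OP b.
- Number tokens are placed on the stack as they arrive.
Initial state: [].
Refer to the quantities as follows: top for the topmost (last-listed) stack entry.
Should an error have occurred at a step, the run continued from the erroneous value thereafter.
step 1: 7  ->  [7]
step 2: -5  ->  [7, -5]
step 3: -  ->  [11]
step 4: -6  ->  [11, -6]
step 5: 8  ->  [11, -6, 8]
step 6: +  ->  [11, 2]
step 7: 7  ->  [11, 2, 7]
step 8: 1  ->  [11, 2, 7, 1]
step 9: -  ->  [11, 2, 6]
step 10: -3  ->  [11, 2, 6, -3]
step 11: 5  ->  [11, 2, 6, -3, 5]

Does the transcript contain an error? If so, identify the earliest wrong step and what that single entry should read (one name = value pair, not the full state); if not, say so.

step 3, top = 12

Step 1: push 7: top = 7 — agrees with the transcript.
Step 2: push -5: top = -5 — verified.
Step 3: 7 - -5 = 12 — the entry is off here.
Conclusion: step 3 carries the first error; the entry should be top = 12.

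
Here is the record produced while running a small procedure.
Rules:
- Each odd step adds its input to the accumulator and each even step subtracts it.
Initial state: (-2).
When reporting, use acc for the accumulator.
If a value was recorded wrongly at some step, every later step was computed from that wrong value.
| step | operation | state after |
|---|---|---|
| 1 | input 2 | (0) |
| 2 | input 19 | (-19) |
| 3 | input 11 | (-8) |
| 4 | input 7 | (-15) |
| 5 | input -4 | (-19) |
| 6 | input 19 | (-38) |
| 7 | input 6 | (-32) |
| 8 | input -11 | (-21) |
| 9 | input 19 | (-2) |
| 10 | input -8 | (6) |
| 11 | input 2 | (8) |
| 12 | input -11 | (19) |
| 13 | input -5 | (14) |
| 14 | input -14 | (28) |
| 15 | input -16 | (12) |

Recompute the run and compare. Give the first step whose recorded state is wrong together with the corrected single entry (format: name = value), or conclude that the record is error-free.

Recomputing the run from the initial state:
step 1: acc = 0
step 2: acc = -19
step 3: acc = -8
step 4: acc = -15
step 5: acc = -19
step 6: acc = -38
step 7: acc = -32
step 8: acc = -21
step 9: acc = -2
step 10: acc = 6
step 11: acc = 8
step 12: acc = 19
step 13: acc = 14
step 14: acc = 28
step 15: acc = 12
This matches the record at every step.

no error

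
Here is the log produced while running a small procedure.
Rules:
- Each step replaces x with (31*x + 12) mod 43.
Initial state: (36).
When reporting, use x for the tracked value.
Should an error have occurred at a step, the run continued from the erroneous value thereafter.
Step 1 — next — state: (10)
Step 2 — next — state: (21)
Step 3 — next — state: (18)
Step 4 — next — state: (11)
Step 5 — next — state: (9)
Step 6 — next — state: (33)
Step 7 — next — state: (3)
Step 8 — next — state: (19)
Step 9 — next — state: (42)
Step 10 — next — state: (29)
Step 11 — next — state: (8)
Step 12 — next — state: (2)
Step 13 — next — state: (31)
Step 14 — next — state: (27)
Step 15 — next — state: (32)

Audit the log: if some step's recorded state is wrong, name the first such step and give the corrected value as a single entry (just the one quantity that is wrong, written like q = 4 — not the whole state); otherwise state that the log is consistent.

Recomputing the run from the initial state:
step 1: x = 10
step 2: x = 21
step 3: x = 18
step 4: x = 11
step 5: x = 9
step 6: x = 33
step 7: x = 3
step 8: x = 19
step 9: x = 42
step 10: x = 24
step 11: x = 25
step 12: x = 13
step 13: x = 28
step 14: x = 20
step 15: x = 30
The first disagreement with the log is at step 10, where the value should be x = 24.

step 10, x = 24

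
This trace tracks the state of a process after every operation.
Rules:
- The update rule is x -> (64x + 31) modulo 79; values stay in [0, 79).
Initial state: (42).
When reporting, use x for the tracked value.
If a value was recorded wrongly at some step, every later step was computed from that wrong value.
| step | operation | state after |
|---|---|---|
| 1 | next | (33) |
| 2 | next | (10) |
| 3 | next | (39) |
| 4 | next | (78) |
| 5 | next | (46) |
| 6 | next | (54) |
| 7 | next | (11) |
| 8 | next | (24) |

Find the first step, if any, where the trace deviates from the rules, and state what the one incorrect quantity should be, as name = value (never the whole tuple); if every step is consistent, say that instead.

step 6, x = 52

step 1: x = (64*42 + 31) mod 79 = 33 -> checks out
step 2: x = (64*33 + 31) mod 79 = 10 -> exactly as logged
step 3: x = (64*10 + 31) mod 79 = 39 -> matches
step 4: x = (64*39 + 31) mod 79 = 78 -> consistent with the trace
step 5: x = (64*78 + 31) mod 79 = 46 -> verified
step 6: x = (64*46 + 31) mod 79 = 52 -> not what was recorded
The audit stops at step 6: the recorded entry is wrong and should be x = 52.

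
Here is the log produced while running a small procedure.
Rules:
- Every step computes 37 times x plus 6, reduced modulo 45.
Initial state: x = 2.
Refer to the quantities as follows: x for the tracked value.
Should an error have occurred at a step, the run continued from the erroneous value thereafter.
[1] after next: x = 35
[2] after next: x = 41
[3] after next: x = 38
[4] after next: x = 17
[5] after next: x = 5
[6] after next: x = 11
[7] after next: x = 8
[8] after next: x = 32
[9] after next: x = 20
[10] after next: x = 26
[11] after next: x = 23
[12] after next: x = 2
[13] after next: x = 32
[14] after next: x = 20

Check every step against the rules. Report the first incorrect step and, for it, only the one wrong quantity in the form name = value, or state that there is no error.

Recomputing the run from the initial state:
step 1: x = 35
step 2: x = 41
step 3: x = 38
step 4: x = 17
step 5: x = 5
step 6: x = 11
step 7: x = 8
step 8: x = 32
step 9: x = 20
step 10: x = 26
step 11: x = 23
step 12: x = 2
step 13: x = 35
step 14: x = 41
The first disagreement with the log is at step 13, where the value should be x = 35.

step 13, x = 35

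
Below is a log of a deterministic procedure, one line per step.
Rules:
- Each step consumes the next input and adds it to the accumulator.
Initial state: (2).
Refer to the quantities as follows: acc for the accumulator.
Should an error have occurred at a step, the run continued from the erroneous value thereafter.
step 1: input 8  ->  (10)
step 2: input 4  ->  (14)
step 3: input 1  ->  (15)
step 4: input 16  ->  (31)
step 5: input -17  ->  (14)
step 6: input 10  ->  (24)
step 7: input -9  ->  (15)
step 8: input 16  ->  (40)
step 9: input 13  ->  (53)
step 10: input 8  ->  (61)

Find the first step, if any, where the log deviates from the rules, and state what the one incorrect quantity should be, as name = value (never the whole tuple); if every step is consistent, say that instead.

step 8, acc = 31

Recomputing the run from the initial state:
step 1: acc = 10
step 2: acc = 14
step 3: acc = 15
step 4: acc = 31
step 5: acc = 14
step 6: acc = 24
step 7: acc = 15
step 8: acc = 31
step 9: acc = 44
step 10: acc = 52
The first disagreement with the log is at step 8, where the value should be acc = 31.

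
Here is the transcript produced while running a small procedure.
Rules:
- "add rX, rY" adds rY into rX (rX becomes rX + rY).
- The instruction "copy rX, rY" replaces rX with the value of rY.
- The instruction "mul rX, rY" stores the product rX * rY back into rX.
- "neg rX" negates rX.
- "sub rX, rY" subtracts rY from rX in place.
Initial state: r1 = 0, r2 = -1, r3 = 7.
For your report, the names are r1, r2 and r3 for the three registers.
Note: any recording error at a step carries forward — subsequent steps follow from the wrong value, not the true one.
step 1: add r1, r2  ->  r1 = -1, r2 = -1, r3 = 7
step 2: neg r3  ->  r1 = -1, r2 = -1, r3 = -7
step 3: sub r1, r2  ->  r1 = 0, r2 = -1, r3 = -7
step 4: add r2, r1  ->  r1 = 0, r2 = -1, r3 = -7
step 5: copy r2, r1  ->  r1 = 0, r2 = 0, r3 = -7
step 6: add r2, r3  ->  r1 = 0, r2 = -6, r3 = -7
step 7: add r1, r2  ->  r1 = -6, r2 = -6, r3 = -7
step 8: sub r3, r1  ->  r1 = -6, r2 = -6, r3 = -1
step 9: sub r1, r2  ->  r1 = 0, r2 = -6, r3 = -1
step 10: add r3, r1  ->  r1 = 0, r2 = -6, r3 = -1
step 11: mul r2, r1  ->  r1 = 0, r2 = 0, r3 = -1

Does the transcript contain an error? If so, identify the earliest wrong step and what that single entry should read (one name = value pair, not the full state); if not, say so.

step 6, r2 = -7

Recomputing the run from the initial state:
step 1: r1 = -1, r2 = -1, r3 = 7
step 2: r1 = -1, r2 = -1, r3 = -7
step 3: r1 = 0, r2 = -1, r3 = -7
step 4: r1 = 0, r2 = -1, r3 = -7
step 5: r1 = 0, r2 = 0, r3 = -7
step 6: r1 = 0, r2 = -7, r3 = -7
step 7: r1 = -7, r2 = -7, r3 = -7
step 8: r1 = -7, r2 = -7, r3 = 0
step 9: r1 = 0, r2 = -7, r3 = 0
step 10: r1 = 0, r2 = -7, r3 = 0
step 11: r1 = 0, r2 = 0, r3 = 0
The first disagreement with the transcript is at step 6, where the value should be r2 = -7.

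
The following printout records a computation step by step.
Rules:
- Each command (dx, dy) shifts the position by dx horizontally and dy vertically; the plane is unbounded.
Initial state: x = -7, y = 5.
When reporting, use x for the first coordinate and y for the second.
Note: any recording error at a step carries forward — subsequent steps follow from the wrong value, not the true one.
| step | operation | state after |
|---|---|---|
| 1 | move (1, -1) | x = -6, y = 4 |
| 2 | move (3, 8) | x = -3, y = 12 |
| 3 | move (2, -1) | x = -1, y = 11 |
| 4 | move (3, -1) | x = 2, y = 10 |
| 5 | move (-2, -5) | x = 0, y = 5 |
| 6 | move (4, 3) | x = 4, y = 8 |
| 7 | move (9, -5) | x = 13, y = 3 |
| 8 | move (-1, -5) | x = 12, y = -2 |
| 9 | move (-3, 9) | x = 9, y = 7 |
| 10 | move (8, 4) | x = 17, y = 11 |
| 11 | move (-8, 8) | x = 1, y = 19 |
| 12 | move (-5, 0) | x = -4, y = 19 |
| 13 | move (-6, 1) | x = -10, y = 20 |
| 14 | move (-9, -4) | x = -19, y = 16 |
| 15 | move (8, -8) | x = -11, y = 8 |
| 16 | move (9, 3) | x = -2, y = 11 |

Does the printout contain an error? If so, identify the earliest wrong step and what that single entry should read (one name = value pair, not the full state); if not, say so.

step 11, x = 9

1. x = -7 + (1) = -6, y = 5 + (-1) = 4 (confirmed correct)
2. x = -6 + (3) = -3, y = 4 + (8) = 12 (in agreement)
3. x = -3 + (2) = -1, y = 12 + (-1) = 11 (consistent with the printout)
4. x = -1 + (3) = 2, y = 11 + (-1) = 10 (matches)
5. x = 2 + (-2) = 0, y = 10 + (-5) = 5 (verified)
6. x = 0 + (4) = 4, y = 5 + (3) = 8 (checks out)
7. x = 4 + (9) = 13, y = 8 + (-5) = 3 (same as recorded)
8. x = 13 + (-1) = 12, y = 3 + (-5) = -2 (confirmed correct)
9. x = 12 + (-3) = 9, y = -2 + (9) = 7 (matches)
10. x = 9 + (8) = 17, y = 7 + (4) = 11 (confirmed correct)
11. x = 17 + (-8) = 9, y = 11 + (8) = 19 (the entry is off here)
First incorrect step: 11; the correct value is x = 9.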